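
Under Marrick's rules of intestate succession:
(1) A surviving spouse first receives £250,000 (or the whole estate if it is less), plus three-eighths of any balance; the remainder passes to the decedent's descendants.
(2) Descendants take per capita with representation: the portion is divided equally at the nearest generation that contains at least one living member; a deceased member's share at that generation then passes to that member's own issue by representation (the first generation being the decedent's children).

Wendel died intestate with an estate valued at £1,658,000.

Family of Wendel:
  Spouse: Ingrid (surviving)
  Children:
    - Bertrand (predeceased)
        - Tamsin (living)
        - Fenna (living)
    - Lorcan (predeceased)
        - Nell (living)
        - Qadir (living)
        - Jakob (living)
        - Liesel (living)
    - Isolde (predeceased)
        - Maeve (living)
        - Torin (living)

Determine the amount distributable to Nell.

Nell receives £110,000.

Ingrid first takes £250,000, leaving a balance of £1,408,000. Ingrid then takes three-eighths of the balance (£528,000), for a total of £778,000. The remaining £880,000 passes to the descendants.
No child survives, so the initial division is made at the grandchildren's generation.
The descendants' portion (£880,000) is divided into 8 shares of £110,000: Tamsin, Fenna, Nell, Qadir, Jakob, Liesel, Maeve, and Torin each take £110,000.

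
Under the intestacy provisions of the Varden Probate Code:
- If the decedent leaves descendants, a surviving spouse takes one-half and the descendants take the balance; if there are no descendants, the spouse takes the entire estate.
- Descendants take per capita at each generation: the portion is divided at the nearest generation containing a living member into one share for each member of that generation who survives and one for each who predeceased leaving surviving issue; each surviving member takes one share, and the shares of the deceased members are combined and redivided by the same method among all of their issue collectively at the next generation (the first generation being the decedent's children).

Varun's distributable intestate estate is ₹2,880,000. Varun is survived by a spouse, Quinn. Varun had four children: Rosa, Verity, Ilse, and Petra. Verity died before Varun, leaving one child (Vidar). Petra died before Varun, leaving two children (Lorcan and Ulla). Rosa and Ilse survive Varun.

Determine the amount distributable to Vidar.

Quinn takes one-half of ₹2,880,000 = ₹1,440,000. The remaining ₹1,440,000 passes to the descendants.
The descendants' portion (₹1,440,000) is divided at the children's generation into 4 shares of ₹360,000. Rosa and Ilse each take ₹360,000. The 2 shares of the deceased (Verity and Petra) are combined into a pool of ₹720,000.
That pool (₹720,000) is divided at the grandchildren's generation equally among Vidar, Lorcan, and Ulla: ₹240,000 each.

Vidar receives ₹240,000.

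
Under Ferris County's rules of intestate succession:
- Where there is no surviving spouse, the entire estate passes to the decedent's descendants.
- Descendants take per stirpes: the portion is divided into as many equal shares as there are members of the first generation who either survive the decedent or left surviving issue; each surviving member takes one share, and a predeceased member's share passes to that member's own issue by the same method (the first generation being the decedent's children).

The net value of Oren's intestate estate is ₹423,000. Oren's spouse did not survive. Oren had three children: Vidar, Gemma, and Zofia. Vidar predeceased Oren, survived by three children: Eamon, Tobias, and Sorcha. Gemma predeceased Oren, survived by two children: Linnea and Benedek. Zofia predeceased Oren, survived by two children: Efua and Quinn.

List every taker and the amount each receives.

Eamon: ₹47,000; Tobias: ₹47,000; Sorcha: ₹47,000; Linnea: ₹70,500; Benedek: ₹70,500; Efua: ₹70,500; Quinn: ₹70,500

The entire ₹423,000 passes to the descendants.
That amount (₹423,000) is divided into 3 shares of ₹141,000: Vidar's ₹141,000 share passes to Vidar's issue; Gemma's ₹141,000 share passes to Gemma's issue; Zofia's ₹141,000 share passes to Zofia's issue.
Vidar's share (₹141,000) is divided into 3 shares of ₹47,000: Eamon, Tobias, and Sorcha each take ₹47,000.
Gemma's share (₹141,000) is divided into 2 shares of ₹70,500: Linnea and Benedek each take ₹70,500.
Zofia's share (₹141,000) is divided into 2 shares of ₹70,500: Efua and Quinn each take ₹70,500.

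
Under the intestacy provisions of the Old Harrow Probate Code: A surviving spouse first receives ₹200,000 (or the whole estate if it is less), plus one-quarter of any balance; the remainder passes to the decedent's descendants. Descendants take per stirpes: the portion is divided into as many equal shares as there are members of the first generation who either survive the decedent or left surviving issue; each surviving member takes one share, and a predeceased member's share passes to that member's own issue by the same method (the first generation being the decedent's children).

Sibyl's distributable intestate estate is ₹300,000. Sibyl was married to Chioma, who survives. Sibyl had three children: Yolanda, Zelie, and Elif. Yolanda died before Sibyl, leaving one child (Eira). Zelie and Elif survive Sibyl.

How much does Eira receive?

Eira receives ₹25,000.

Chioma first takes ₹200,000, leaving a balance of ₹100,000. Chioma then takes one-quarter of the balance (₹25,000), for a total of ₹225,000. The remaining ₹75,000 passes to the descendants.
The descendants' portion (₹75,000) is divided into 3 shares of ₹25,000: Zelie and Elif each take ₹25,000; Yolanda's ₹25,000 share passes to Yolanda's issue.
Yolanda's share (₹25,000) passes entirely to Eira.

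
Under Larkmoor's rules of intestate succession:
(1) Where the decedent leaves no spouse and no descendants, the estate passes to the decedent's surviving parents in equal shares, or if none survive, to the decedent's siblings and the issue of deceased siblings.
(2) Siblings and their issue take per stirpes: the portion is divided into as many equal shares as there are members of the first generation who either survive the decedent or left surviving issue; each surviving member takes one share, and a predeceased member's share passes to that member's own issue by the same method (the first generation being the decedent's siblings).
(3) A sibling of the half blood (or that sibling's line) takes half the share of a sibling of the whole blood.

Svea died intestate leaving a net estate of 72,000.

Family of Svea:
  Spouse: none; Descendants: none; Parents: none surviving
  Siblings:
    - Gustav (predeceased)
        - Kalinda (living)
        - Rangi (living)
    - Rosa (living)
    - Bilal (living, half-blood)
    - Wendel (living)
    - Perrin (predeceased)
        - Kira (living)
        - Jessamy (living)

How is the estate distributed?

The entire 72,000 passes to the siblings and their issue.
Counting each half-blood sibling's line as half a unit, there are 9/2 units in 72,000, so one unit is 16,000. Whole-blood lines (Gustav, Rosa, Wendel, and Perrin) take 16,000 each; half-blood lines (Bilal) take 8,000 each.
Gustav's share (16,000) is divided into 2 shares of 8,000: Kalinda and Rangi each take 8,000.
Perrin's share (16,000) is divided into 2 shares of 8,000: Kira and Jessamy each take 8,000.

Kalinda: 8,000; Rangi: 8,000; Rosa: 16,000; Bilal: 8,000; Wendel: 16,000; Kira: 8,000; Jessamy: 8,000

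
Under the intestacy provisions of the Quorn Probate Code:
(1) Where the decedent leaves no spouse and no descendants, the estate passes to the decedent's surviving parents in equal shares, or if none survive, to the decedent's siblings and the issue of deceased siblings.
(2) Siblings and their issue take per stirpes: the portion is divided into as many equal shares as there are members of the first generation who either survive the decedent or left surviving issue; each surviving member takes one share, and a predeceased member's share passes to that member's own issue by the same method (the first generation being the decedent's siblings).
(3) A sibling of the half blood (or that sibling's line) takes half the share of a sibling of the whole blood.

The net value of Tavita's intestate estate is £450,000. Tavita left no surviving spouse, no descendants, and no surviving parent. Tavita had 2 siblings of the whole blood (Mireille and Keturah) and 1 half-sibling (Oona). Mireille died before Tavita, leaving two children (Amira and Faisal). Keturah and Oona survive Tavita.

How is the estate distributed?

The entire £450,000 passes to the siblings and their issue.
Counting each half-blood sibling's line as half a unit, there are 5/2 units in £450,000, so one unit is £180,000. Whole-blood lines (Mireille and Keturah) take £180,000 each; half-blood lines (Oona) take £90,000 each.
Mireille's share (£180,000) is divided into 2 shares of £90,000: Amira and Faisal each take £90,000.

Amira: £90,000; Faisal: £90,000; Keturah: £180,000; Oona: £90,000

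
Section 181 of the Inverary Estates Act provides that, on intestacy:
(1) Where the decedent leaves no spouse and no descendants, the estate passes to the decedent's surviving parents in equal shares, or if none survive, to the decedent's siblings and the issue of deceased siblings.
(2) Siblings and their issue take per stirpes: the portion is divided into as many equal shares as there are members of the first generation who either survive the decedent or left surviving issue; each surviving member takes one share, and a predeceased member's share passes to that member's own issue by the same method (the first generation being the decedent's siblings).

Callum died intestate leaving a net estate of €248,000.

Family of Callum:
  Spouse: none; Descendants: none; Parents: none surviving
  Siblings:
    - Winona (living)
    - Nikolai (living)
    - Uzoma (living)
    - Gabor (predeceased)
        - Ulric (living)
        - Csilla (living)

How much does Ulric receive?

The entire €248,000 passes to the siblings and their issue.
That amount (€248,000) is divided into 4 shares of €62,000: Winona, Nikolai, and Uzoma each take €62,000; Gabor's €62,000 share passes to Gabor's issue.
Gabor's share (€62,000) is divided into 2 shares of €31,000: Ulric and Csilla each take €31,000.

Ulric receives €31,000.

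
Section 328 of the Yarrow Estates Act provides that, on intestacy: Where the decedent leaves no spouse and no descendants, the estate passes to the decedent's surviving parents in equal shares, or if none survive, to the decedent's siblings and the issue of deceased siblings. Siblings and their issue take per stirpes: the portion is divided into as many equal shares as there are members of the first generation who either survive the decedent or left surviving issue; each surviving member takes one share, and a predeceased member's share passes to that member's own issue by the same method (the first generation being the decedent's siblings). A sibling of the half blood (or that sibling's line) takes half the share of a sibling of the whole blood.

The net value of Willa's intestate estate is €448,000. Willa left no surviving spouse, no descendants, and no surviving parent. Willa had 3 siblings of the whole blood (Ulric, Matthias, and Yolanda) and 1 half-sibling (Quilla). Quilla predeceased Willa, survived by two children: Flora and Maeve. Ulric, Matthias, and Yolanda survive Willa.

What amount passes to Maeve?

Maeve receives €32,000.

The entire €448,000 passes to the siblings and their issue.
Counting each half-blood sibling's line as half a unit, there are 7/2 units in €448,000, so one unit is €128,000. Whole-blood lines (Ulric, Matthias, and Yolanda) take €128,000 each; half-blood lines (Quilla) take €64,000 each.
Quilla's share (€64,000) is divided into 2 shares of €32,000: Flora and Maeve each take €32,000.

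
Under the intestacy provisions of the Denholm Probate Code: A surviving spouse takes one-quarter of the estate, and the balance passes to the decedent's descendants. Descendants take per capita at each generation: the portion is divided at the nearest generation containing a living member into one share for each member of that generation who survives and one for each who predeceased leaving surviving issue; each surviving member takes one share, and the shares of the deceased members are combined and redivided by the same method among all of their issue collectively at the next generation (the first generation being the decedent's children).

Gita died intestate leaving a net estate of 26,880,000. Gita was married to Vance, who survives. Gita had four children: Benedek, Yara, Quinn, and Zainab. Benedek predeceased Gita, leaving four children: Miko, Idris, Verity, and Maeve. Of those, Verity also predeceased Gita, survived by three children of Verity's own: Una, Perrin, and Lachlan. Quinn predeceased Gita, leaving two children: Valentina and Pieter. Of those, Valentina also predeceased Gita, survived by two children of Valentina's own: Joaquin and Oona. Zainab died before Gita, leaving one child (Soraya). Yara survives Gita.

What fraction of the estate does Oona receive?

Vance takes one-quarter of 26,880,000 = 6,720,000. The remaining 20,160,000 passes to the descendants.
The descendants' portion (20,160,000) is divided at the children's generation into 4 shares of 5,040,000. Yara takes 5,040,000. The 3 shares of the deceased (Benedek, Quinn, and Zainab) are combined into a pool of 15,120,000.
That pool (15,120,000) is divided at the grandchildren's generation into 7 shares of 2,160,000. Miko, Idris, Maeve, Pieter, and Soraya each take 2,160,000. The 2 shares of the deceased (Verity and Valentina) are combined into a pool of 4,320,000.
That pool (4,320,000) is divided at the great-grandchildren's generation equally among Una, Perrin, Lachlan, Joaquin, and Oona: 864,000 each.

Oona receives 9/280 of the estate.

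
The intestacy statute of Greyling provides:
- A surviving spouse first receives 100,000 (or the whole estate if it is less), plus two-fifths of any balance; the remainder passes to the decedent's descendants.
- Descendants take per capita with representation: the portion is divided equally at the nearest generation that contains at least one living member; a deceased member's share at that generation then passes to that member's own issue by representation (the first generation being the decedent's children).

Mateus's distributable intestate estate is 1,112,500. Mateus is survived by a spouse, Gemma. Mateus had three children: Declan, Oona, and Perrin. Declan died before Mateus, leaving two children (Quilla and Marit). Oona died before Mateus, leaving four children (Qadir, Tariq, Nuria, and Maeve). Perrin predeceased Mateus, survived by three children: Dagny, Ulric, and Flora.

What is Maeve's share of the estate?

Gemma first takes 100,000, leaving a balance of 1,012,500. Gemma then takes two-fifths of the balance (405,000), for a total of 505,000. The remaining 607,500 passes to the descendants.
No child survives, so the initial division is made at the grandchildren's generation.
The descendants' portion (607,500) is divided into 9 shares of 67,500: Quilla, Marit, Qadir, Tariq, Nuria, Maeve, Dagny, Ulric, and Flora each take 67,500.

Maeve receives 67,500.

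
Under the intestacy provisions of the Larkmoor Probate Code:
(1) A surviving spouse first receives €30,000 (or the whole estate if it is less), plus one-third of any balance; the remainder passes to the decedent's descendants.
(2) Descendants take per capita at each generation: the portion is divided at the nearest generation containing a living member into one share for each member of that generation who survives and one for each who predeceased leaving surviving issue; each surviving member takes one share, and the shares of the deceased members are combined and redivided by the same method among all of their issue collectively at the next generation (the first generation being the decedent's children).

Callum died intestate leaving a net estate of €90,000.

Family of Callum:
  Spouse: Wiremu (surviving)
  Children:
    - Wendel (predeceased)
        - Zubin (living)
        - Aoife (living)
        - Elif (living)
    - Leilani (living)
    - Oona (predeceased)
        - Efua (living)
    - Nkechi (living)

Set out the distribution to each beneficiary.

Wiremu first takes €30,000, leaving a balance of €60,000. Wiremu then takes one-third of the balance (€20,000), for a total of €50,000. The remaining €40,000 passes to the descendants.
The descendants' portion (€40,000) is divided at the children's generation into 4 shares of €10,000. Leilani and Nkechi each take €10,000. The 2 shares of the deceased (Wendel and Oona) are combined into a pool of €20,000.
That pool (€20,000) is divided at the grandchildren's generation equally among Zubin, Aoife, Elif, and Efua: €5,000 each.

Wiremu: €50,000; Zubin: €5,000; Aoife: €5,000; Elif: €5,000; Leilani: €10,000; Efua: €5,000; Nkechi: €10,000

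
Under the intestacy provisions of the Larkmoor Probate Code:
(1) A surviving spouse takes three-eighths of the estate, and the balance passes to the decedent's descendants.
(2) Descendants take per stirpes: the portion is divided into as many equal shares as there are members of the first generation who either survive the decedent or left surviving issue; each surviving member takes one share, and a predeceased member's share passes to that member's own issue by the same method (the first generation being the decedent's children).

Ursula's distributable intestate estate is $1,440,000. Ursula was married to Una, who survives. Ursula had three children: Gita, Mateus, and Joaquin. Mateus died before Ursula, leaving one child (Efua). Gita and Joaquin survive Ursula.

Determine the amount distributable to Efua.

Efua receives $300,000.

Una takes three-eighths of $1,440,000 = $540,000. The remaining $900,000 passes to the descendants.
The descendants' portion ($900,000) is divided into 3 shares of $300,000: Gita and Joaquin each take $300,000; Mateus's $300,000 share passes to Mateus's issue.
Mateus's share ($300,000) passes entirely to Efua.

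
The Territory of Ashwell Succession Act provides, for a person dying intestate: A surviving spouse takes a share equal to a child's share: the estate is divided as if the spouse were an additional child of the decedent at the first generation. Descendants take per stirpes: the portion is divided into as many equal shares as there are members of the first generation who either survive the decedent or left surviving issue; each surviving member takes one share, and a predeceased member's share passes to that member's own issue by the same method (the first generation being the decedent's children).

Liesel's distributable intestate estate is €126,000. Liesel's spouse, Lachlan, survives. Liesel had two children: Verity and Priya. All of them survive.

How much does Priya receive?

Priya receives €42,000.

The spouse counts as an additional share at the children's level, so there are 3 primary shares of €42,000. Lachlan takes one such share (€42,000).
The children's combined portion (€84,000) is divided into 2 shares of €42,000: Verity and Priya each take €42,000.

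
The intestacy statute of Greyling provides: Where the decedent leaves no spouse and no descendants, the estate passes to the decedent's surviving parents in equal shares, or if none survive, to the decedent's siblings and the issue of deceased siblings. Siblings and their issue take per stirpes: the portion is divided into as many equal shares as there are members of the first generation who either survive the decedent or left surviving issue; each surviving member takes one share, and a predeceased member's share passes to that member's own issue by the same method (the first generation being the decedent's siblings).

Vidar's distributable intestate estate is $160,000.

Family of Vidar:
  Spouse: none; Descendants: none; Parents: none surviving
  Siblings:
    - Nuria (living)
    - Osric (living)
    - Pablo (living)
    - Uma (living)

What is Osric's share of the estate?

Osric receives $40,000.

The entire $160,000 passes to the siblings and their issue.
That amount ($160,000) is divided into 4 shares of $40,000: Nuria, Osric, Pablo, and Uma each take $40,000.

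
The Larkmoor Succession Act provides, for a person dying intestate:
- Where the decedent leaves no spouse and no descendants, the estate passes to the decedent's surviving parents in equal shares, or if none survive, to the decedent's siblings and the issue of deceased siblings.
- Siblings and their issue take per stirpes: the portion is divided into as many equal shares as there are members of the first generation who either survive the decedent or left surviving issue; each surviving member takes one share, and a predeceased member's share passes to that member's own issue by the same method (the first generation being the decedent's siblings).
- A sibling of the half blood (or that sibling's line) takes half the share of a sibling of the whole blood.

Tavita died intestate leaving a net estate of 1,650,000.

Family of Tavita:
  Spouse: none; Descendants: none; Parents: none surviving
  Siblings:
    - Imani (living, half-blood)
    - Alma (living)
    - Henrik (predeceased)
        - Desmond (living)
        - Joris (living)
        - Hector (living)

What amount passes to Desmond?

Desmond receives 220,000.

The entire 1,650,000 passes to the siblings and their issue.
Counting each half-blood sibling's line as half a unit, there are 5/2 units in 1,650,000, so one unit is 660,000. Whole-blood lines (Alma and Henrik) take 660,000 each; half-blood lines (Imani) take 330,000 each.
Henrik's share (660,000) is divided into 3 shares of 220,000: Desmond, Joris, and Hector each take 220,000.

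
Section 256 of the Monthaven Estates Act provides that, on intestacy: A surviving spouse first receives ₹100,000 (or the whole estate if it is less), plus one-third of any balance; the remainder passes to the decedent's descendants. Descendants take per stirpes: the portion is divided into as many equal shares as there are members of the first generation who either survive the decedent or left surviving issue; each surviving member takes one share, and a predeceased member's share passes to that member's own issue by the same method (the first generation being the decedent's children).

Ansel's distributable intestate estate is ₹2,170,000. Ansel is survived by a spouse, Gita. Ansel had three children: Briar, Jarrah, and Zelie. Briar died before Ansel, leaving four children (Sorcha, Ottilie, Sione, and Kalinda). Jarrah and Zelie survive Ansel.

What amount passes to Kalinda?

Gita first takes ₹100,000, leaving a balance of ₹2,070,000. Gita then takes one-third of the balance (₹690,000), for a total of ₹790,000. The remaining ₹1,380,000 passes to the descendants.
The descendants' portion (₹1,380,000) is divided into 3 shares of ₹460,000: Jarrah and Zelie each take ₹460,000; Briar's ₹460,000 share passes to Briar's issue.
Briar's share (₹460,000) is divided into 4 shares of ₹115,000: Sorcha, Ottilie, Sione, and Kalinda each take ₹115,000.

Kalinda receives ₹115,000.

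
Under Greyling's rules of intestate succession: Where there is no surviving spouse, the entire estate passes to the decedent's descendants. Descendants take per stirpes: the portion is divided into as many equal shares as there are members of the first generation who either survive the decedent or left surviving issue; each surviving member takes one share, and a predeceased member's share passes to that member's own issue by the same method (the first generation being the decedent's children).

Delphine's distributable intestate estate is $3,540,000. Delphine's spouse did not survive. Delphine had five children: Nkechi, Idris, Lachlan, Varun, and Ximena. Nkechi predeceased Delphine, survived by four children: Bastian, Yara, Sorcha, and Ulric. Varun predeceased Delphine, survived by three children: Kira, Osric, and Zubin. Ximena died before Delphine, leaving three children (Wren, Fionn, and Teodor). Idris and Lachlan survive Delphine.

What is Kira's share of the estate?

Kira receives $236,000.

The entire $3,540,000 passes to the descendants.
That amount ($3,540,000) is divided into 5 shares of $708,000: Idris and Lachlan each take $708,000; Nkechi's $708,000 share passes to Nkechi's issue; Varun's $708,000 share passes to Varun's issue; Ximena's $708,000 share passes to Ximena's issue.
Nkechi's share ($708,000) is divided into 4 shares of $177,000: Bastian, Yara, Sorcha, and Ulric each take $177,000.
Varun's share ($708,000) is divided into 3 shares of $236,000: Kira, Osric, and Zubin each take $236,000.
Ximena's share ($708,000) is divided into 3 shares of $236,000: Wren, Fionn, and Teodor each take $236,000.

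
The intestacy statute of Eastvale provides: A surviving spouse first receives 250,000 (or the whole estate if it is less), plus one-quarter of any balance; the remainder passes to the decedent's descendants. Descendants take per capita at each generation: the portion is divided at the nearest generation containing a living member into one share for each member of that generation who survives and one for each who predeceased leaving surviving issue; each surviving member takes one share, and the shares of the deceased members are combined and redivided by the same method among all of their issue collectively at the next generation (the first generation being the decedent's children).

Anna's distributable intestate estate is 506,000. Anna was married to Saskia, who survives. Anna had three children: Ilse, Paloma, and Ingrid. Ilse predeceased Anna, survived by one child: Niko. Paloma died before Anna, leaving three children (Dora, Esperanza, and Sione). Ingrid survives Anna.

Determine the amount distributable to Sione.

Saskia first takes 250,000, leaving a balance of 256,000. Saskia then takes one-quarter of the balance (64,000), for a total of 314,000. The remaining 192,000 passes to the descendants.
The descendants' portion (192,000) is divided at the children's generation into 3 shares of 64,000. Ingrid takes 64,000. The 2 shares of the deceased (Ilse and Paloma) are combined into a pool of 128,000.
That pool (128,000) is divided at the grandchildren's generation equally among Niko, Dora, Esperanza, and Sione: 32,000 each.

Sione receives 32,000.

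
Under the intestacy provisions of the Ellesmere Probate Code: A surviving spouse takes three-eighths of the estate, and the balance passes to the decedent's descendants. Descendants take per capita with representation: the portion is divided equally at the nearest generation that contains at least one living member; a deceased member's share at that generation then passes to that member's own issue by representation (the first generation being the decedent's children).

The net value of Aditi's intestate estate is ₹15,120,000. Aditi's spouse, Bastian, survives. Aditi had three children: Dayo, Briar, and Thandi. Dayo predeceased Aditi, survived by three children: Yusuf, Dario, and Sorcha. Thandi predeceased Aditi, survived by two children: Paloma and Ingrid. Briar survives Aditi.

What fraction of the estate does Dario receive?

Bastian takes three-eighths of ₹15,120,000 = ₹5,670,000. The remaining ₹9,450,000 passes to the descendants.
The descendants' portion (₹9,450,000) is divided into 3 shares of ₹3,150,000: Briar takes ₹3,150,000; Dayo's ₹3,150,000 share passes to Dayo's issue; Thandi's ₹3,150,000 share passes to Thandi's issue.
Dayo's share (₹3,150,000) is divided into 3 shares of ₹1,050,000: Yusuf, Dario, and Sorcha each take ₹1,050,000.
Thandi's share (₹3,150,000) is divided into 2 shares of ₹1,575,000: Paloma and Ingrid each take ₹1,575,000.

Dario receives 5/72 of the estate.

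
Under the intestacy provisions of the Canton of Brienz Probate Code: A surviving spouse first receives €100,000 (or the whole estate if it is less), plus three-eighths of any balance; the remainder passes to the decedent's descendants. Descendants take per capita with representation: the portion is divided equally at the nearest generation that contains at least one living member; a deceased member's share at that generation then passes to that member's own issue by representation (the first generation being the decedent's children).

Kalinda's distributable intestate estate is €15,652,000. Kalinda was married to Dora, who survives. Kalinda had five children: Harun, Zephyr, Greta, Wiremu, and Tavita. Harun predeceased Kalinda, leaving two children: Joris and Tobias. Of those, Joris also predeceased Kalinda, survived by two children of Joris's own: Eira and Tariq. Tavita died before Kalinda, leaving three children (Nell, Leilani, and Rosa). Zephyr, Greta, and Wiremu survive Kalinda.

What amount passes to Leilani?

Dora first takes €100,000, leaving a balance of €15,552,000. Dora then takes three-eighths of the balance (€5,832,000), for a total of €5,932,000. The remaining €9,720,000 passes to the descendants.
The descendants' portion (€9,720,000) is divided into 5 shares of €1,944,000: Zephyr, Greta, and Wiremu each take €1,944,000; Harun's €1,944,000 share passes to Harun's issue; Tavita's €1,944,000 share passes to Tavita's issue.
Harun's share (€1,944,000) is divided into 2 shares of €972,000: Tobias takes €972,000; Joris's €972,000 share passes to Joris's issue.
Joris's share (€972,000) is divided into 2 shares of €486,000: Eira and Tariq each take €486,000.
Tavita's share (€1,944,000) is divided into 3 shares of €648,000: Nell, Leilani, and Rosa each take €648,000.

Leilani receives €648,000.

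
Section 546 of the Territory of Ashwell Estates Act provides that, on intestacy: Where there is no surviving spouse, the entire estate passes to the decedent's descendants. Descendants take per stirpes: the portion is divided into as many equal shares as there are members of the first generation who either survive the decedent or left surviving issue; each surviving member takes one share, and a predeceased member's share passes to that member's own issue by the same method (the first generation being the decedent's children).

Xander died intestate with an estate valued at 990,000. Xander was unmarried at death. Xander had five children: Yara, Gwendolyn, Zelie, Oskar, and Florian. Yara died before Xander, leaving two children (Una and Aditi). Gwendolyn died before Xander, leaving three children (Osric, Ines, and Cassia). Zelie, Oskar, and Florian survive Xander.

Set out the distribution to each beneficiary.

The entire 990,000 passes to the descendants.
That amount (990,000) is divided into 5 shares of 198,000: Zelie, Oskar, and Florian each take 198,000; Yara's 198,000 share passes to Yara's issue; Gwendolyn's 198,000 share passes to Gwendolyn's issue.
Yara's share (198,000) is divided into 2 shares of 99,000: Una and Aditi each take 99,000.
Gwendolyn's share (198,000) is divided into 3 shares of 66,000: Osric, Ines, and Cassia each take 66,000.

Una: 99,000; Aditi: 99,000; Osric: 66,000; Ines: 66,000; Cassia: 66,000; Zelie: 198,000; Oskar: 198,000; Florian: 198,000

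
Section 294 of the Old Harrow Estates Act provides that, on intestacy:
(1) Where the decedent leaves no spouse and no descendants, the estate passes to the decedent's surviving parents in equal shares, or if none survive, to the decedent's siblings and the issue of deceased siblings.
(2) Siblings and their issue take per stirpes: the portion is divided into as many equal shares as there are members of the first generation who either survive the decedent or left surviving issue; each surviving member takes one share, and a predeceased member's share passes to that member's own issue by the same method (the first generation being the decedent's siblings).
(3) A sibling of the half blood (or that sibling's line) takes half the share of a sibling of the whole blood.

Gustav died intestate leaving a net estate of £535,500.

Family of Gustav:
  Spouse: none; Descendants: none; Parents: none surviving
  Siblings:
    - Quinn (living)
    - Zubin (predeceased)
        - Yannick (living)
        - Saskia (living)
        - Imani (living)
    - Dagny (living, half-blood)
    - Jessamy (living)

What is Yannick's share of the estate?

The entire £535,500 passes to the siblings and their issue.
Counting each half-blood sibling's line as half a unit, there are 7/2 units in £535,500, so one unit is £153,000. Whole-blood lines (Quinn, Zubin, and Jessamy) take £153,000 each; half-blood lines (Dagny) take £76,500 each.
Zubin's share (£153,000) is divided into 3 shares of £51,000: Yannick, Saskia, and Imani each take £51,000.

Yannick receives £51,000.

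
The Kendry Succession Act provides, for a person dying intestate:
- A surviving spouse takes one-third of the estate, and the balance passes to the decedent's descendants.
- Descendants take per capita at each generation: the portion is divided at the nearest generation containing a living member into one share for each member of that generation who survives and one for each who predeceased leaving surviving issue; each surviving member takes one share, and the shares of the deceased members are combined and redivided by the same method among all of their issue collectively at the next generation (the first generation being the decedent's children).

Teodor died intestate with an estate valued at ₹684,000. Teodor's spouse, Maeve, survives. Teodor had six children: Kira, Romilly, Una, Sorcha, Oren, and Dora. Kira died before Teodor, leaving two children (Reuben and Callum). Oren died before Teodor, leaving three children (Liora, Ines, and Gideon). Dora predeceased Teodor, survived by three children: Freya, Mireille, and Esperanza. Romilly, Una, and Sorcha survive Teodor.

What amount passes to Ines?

Maeve takes one-third of ₹684,000 = ₹228,000. The remaining ₹456,000 passes to the descendants.
The descendants' portion (₹456,000) is divided at the children's generation into 6 shares of ₹76,000. Romilly, Una, and Sorcha each take ₹76,000. The 3 shares of the deceased (Kira, Oren, and Dora) are combined into a pool of ₹228,000.
That pool (₹228,000) is divided at the grandchildren's generation equally among Reuben, Callum, Liora, Ines, Gideon, Freya, Mireille, and Esperanza: ₹28,500 each.

Ines receives ₹28,500.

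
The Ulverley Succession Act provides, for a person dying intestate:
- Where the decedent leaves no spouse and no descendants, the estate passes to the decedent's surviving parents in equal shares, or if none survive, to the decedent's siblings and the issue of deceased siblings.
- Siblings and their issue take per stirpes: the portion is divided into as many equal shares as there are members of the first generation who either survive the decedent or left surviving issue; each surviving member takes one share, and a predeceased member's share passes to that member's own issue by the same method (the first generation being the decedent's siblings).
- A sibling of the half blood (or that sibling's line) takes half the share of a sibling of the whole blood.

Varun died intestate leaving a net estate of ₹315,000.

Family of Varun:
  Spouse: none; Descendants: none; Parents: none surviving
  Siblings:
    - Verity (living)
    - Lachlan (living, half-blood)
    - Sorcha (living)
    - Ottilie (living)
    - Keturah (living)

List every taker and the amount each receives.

Verity: ₹70,000; Lachlan: ₹35,000; Sorcha: ₹70,000; Ottilie: ₹70,000; Keturah: ₹70,000

The entire ₹315,000 passes to the siblings and their issue.
Counting each half-blood sibling's line as half a unit, there are 9/2 units in ₹315,000, so one unit is ₹70,000. Whole-blood lines (Verity, Sorcha, Ottilie, and Keturah) take ₹70,000 each; half-blood lines (Lachlan) take ₹35,000 each.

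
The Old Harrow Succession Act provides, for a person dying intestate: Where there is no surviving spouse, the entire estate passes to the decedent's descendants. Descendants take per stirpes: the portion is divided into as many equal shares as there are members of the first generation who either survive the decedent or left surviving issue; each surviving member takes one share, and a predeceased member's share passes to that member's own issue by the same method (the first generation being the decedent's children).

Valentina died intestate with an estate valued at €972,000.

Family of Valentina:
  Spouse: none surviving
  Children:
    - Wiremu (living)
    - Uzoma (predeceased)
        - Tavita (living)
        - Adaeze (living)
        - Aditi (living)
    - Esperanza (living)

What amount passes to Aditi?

Aditi receives €108,000.

The entire €972,000 passes to the descendants.
That amount (€972,000) is divided into 3 shares of €324,000: Wiremu and Esperanza each take €324,000; Uzoma's €324,000 share passes to Uzoma's issue.
Uzoma's share (€324,000) is divided into 3 shares of €108,000: Tavita, Adaeze, and Aditi each take €108,000.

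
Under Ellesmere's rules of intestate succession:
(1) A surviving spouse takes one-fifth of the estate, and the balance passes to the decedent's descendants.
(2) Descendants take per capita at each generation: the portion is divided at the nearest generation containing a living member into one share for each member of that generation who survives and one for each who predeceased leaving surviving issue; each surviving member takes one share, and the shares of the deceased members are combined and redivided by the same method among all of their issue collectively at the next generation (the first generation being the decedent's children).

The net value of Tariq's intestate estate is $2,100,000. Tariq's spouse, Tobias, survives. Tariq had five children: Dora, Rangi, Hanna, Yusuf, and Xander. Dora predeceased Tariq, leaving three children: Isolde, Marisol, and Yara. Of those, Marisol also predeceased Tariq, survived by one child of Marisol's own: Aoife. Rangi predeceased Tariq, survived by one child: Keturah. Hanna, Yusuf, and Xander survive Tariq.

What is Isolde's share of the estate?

Isolde receives $168,000.

Tobias takes one-fifth of $2,100,000 = $420,000. The remaining $1,680,000 passes to the descendants.
The descendants' portion ($1,680,000) is divided at the children's generation into 5 shares of $336,000. Hanna, Yusuf, and Xander each take $336,000. The 2 shares of the deceased (Dora and Rangi) are combined into a pool of $672,000.
That pool ($672,000) is divided at the grandchildren's generation into 4 shares of $168,000. Isolde, Yara, and Keturah each take $168,000. The remaining share for the deceased Marisol ($168,000) is carried to the next generation.
That pool ($168,000) passes entirely to Aoife, the sole taker at the great-grandchildren's generation.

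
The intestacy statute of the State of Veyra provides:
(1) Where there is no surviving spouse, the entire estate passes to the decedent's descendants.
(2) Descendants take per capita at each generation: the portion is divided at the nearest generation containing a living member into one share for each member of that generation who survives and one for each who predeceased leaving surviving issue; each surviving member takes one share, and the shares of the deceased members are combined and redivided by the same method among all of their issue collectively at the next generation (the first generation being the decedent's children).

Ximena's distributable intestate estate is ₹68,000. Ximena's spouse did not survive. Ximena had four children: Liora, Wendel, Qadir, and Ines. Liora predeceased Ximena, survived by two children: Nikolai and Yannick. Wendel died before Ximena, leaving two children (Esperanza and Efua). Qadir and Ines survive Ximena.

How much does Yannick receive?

The entire ₹68,000 passes to the descendants.
That amount (₹68,000) is divided at the children's generation into 4 shares of ₹17,000. Qadir and Ines each take ₹17,000. The 2 shares of the deceased (Liora and Wendel) are combined into a pool of ₹34,000.
That pool (₹34,000) is divided at the grandchildren's generation equally among Nikolai, Yannick, Esperanza, and Efua: ₹8,500 each.

Yannick receives ₹8,500.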